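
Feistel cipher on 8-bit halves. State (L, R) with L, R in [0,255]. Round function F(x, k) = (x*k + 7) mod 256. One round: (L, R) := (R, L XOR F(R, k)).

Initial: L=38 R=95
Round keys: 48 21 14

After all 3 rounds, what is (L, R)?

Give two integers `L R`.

Answer: 147 224

Derivation:
Round 1 (k=48): L=95 R=241
Round 2 (k=21): L=241 R=147
Round 3 (k=14): L=147 R=224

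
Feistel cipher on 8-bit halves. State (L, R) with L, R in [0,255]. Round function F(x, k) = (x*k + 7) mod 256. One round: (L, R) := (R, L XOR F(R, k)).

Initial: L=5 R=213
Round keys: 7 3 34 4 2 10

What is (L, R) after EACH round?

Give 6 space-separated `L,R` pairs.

Answer: 213,223 223,113 113,214 214,46 46,181 181,55

Derivation:
Round 1 (k=7): L=213 R=223
Round 2 (k=3): L=223 R=113
Round 3 (k=34): L=113 R=214
Round 4 (k=4): L=214 R=46
Round 5 (k=2): L=46 R=181
Round 6 (k=10): L=181 R=55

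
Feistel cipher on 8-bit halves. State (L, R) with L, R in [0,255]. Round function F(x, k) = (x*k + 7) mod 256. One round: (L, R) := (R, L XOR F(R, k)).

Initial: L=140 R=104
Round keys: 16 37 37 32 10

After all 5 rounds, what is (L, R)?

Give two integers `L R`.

Round 1 (k=16): L=104 R=11
Round 2 (k=37): L=11 R=246
Round 3 (k=37): L=246 R=158
Round 4 (k=32): L=158 R=49
Round 5 (k=10): L=49 R=111

Answer: 49 111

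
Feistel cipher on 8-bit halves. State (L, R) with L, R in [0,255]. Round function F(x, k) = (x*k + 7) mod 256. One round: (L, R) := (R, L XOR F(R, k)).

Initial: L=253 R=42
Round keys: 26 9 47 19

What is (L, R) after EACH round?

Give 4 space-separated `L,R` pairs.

Round 1 (k=26): L=42 R=182
Round 2 (k=9): L=182 R=71
Round 3 (k=47): L=71 R=166
Round 4 (k=19): L=166 R=30

Answer: 42,182 182,71 71,166 166,30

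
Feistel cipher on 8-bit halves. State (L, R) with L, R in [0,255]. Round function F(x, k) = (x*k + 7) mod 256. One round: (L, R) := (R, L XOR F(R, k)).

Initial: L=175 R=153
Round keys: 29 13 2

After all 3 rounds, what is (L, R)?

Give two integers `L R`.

Answer: 199 102

Derivation:
Round 1 (k=29): L=153 R=243
Round 2 (k=13): L=243 R=199
Round 3 (k=2): L=199 R=102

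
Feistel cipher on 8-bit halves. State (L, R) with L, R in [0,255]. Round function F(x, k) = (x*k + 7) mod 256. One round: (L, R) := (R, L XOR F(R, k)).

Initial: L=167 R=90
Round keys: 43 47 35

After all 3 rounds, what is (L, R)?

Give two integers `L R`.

Round 1 (k=43): L=90 R=130
Round 2 (k=47): L=130 R=191
Round 3 (k=35): L=191 R=166

Answer: 191 166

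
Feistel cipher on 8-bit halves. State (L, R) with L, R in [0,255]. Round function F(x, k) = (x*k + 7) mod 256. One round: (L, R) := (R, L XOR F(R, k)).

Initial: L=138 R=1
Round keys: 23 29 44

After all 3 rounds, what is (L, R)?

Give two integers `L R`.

Answer: 202 43

Derivation:
Round 1 (k=23): L=1 R=148
Round 2 (k=29): L=148 R=202
Round 3 (k=44): L=202 R=43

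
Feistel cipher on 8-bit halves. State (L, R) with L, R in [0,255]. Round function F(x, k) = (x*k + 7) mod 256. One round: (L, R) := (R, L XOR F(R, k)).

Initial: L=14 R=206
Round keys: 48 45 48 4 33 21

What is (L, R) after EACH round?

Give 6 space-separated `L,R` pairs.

Answer: 206,169 169,114 114,206 206,77 77,58 58,132

Derivation:
Round 1 (k=48): L=206 R=169
Round 2 (k=45): L=169 R=114
Round 3 (k=48): L=114 R=206
Round 4 (k=4): L=206 R=77
Round 5 (k=33): L=77 R=58
Round 6 (k=21): L=58 R=132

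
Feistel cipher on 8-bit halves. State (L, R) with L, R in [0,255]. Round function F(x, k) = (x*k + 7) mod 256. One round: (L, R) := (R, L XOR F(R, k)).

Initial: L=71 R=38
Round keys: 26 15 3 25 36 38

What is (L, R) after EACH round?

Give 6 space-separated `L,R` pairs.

Answer: 38,164 164,133 133,50 50,108 108,5 5,169

Derivation:
Round 1 (k=26): L=38 R=164
Round 2 (k=15): L=164 R=133
Round 3 (k=3): L=133 R=50
Round 4 (k=25): L=50 R=108
Round 5 (k=36): L=108 R=5
Round 6 (k=38): L=5 R=169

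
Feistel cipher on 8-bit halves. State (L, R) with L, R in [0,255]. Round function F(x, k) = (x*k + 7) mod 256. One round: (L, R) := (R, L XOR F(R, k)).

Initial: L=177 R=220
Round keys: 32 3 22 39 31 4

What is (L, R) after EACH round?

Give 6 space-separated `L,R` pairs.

Answer: 220,54 54,117 117,35 35,41 41,221 221,82

Derivation:
Round 1 (k=32): L=220 R=54
Round 2 (k=3): L=54 R=117
Round 3 (k=22): L=117 R=35
Round 4 (k=39): L=35 R=41
Round 5 (k=31): L=41 R=221
Round 6 (k=4): L=221 R=82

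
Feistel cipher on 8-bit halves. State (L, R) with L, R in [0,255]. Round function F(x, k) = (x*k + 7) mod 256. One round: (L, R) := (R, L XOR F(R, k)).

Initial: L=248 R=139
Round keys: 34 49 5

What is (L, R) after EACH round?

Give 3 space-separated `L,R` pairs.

Round 1 (k=34): L=139 R=133
Round 2 (k=49): L=133 R=247
Round 3 (k=5): L=247 R=95

Answer: 139,133 133,247 247,95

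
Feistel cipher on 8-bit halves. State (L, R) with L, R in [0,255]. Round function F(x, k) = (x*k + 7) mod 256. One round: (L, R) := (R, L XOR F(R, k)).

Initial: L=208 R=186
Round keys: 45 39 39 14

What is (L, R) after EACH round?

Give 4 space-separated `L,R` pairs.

Round 1 (k=45): L=186 R=105
Round 2 (k=39): L=105 R=188
Round 3 (k=39): L=188 R=194
Round 4 (k=14): L=194 R=31

Answer: 186,105 105,188 188,194 194,31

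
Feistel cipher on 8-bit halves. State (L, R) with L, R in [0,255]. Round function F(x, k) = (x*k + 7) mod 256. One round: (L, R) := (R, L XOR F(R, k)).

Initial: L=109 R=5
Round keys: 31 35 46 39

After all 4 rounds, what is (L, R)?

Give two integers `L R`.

Round 1 (k=31): L=5 R=207
Round 2 (k=35): L=207 R=81
Round 3 (k=46): L=81 R=90
Round 4 (k=39): L=90 R=236

Answer: 90 236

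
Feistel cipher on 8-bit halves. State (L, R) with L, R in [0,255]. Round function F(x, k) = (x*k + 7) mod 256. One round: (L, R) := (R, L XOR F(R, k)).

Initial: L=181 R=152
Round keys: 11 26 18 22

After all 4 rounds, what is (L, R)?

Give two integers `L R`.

Round 1 (k=11): L=152 R=58
Round 2 (k=26): L=58 R=115
Round 3 (k=18): L=115 R=39
Round 4 (k=22): L=39 R=18

Answer: 39 18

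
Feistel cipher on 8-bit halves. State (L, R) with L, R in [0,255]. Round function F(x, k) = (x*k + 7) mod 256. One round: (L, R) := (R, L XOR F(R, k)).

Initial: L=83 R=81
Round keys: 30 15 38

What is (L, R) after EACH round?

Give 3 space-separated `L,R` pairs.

Round 1 (k=30): L=81 R=214
Round 2 (k=15): L=214 R=192
Round 3 (k=38): L=192 R=81

Answer: 81,214 214,192 192,81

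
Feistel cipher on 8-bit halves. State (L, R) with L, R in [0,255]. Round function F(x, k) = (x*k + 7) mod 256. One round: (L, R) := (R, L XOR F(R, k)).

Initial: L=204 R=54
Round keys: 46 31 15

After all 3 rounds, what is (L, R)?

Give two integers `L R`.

Answer: 70 86

Derivation:
Round 1 (k=46): L=54 R=119
Round 2 (k=31): L=119 R=70
Round 3 (k=15): L=70 R=86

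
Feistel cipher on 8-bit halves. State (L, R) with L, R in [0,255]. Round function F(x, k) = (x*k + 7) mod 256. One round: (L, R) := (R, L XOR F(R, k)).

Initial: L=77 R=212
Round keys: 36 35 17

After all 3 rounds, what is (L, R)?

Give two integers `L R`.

Answer: 193 66

Derivation:
Round 1 (k=36): L=212 R=154
Round 2 (k=35): L=154 R=193
Round 3 (k=17): L=193 R=66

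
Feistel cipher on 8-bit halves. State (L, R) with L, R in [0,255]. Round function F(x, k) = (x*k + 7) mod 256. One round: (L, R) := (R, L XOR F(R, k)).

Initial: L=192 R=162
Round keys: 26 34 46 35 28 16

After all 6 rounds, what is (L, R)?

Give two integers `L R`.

Answer: 157 197

Derivation:
Round 1 (k=26): L=162 R=187
Round 2 (k=34): L=187 R=127
Round 3 (k=46): L=127 R=98
Round 4 (k=35): L=98 R=18
Round 5 (k=28): L=18 R=157
Round 6 (k=16): L=157 R=197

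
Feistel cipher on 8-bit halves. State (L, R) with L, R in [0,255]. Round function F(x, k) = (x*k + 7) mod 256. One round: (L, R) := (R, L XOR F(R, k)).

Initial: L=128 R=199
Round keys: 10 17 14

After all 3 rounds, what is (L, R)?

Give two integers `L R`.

Round 1 (k=10): L=199 R=77
Round 2 (k=17): L=77 R=227
Round 3 (k=14): L=227 R=60

Answer: 227 60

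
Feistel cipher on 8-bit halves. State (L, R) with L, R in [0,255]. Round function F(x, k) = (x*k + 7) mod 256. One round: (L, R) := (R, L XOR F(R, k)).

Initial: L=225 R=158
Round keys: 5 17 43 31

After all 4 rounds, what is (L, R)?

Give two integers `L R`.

Answer: 90 176

Derivation:
Round 1 (k=5): L=158 R=252
Round 2 (k=17): L=252 R=93
Round 3 (k=43): L=93 R=90
Round 4 (k=31): L=90 R=176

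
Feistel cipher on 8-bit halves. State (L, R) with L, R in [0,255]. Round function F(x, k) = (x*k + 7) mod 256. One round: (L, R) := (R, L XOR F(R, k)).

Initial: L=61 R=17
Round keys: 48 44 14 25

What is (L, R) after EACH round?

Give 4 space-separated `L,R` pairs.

Answer: 17,10 10,174 174,129 129,14

Derivation:
Round 1 (k=48): L=17 R=10
Round 2 (k=44): L=10 R=174
Round 3 (k=14): L=174 R=129
Round 4 (k=25): L=129 R=14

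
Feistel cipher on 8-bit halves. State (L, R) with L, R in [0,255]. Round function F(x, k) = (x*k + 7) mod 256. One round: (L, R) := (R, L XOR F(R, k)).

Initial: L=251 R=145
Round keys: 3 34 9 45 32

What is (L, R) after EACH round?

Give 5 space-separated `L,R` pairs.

Round 1 (k=3): L=145 R=65
Round 2 (k=34): L=65 R=56
Round 3 (k=9): L=56 R=190
Round 4 (k=45): L=190 R=85
Round 5 (k=32): L=85 R=25

Answer: 145,65 65,56 56,190 190,85 85,25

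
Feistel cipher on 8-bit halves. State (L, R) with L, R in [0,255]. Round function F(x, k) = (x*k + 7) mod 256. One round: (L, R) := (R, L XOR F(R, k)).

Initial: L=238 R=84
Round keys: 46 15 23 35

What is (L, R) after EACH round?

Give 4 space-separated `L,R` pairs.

Round 1 (k=46): L=84 R=241
Round 2 (k=15): L=241 R=114
Round 3 (k=23): L=114 R=180
Round 4 (k=35): L=180 R=209

Answer: 84,241 241,114 114,180 180,209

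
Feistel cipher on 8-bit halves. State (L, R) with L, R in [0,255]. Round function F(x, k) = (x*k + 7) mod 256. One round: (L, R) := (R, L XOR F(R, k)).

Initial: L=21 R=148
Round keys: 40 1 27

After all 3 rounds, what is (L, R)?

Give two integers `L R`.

Answer: 173 116

Derivation:
Round 1 (k=40): L=148 R=50
Round 2 (k=1): L=50 R=173
Round 3 (k=27): L=173 R=116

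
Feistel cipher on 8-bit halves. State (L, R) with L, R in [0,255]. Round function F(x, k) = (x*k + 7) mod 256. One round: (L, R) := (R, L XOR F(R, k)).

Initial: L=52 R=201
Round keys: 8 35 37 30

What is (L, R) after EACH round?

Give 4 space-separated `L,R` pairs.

Answer: 201,123 123,17 17,7 7,200

Derivation:
Round 1 (k=8): L=201 R=123
Round 2 (k=35): L=123 R=17
Round 3 (k=37): L=17 R=7
Round 4 (k=30): L=7 R=200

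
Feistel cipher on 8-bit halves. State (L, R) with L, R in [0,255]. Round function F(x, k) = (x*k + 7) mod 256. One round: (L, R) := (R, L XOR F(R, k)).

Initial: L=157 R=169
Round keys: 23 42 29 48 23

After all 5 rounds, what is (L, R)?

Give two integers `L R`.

Round 1 (k=23): L=169 R=171
Round 2 (k=42): L=171 R=188
Round 3 (k=29): L=188 R=248
Round 4 (k=48): L=248 R=59
Round 5 (k=23): L=59 R=172

Answer: 59 172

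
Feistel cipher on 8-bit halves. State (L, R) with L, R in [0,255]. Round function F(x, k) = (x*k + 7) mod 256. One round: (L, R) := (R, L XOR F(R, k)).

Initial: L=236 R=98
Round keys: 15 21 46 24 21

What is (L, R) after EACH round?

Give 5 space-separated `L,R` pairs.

Round 1 (k=15): L=98 R=41
Round 2 (k=21): L=41 R=6
Round 3 (k=46): L=6 R=50
Round 4 (k=24): L=50 R=177
Round 5 (k=21): L=177 R=190

Answer: 98,41 41,6 6,50 50,177 177,190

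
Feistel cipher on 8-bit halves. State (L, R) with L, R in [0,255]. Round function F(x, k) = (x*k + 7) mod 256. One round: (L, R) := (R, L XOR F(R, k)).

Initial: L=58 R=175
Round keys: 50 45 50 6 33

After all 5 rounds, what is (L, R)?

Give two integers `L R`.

Answer: 94 43

Derivation:
Round 1 (k=50): L=175 R=15
Round 2 (k=45): L=15 R=5
Round 3 (k=50): L=5 R=14
Round 4 (k=6): L=14 R=94
Round 5 (k=33): L=94 R=43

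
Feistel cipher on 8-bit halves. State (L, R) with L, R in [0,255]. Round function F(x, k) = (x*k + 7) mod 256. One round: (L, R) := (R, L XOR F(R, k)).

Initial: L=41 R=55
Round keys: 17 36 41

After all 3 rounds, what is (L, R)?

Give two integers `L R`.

Round 1 (k=17): L=55 R=135
Round 2 (k=36): L=135 R=52
Round 3 (k=41): L=52 R=220

Answer: 52 220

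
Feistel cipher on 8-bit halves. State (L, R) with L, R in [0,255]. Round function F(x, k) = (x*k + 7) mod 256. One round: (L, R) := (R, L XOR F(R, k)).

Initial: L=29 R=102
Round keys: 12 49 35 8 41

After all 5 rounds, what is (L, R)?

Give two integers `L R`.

Answer: 232 249

Derivation:
Round 1 (k=12): L=102 R=210
Round 2 (k=49): L=210 R=95
Round 3 (k=35): L=95 R=214
Round 4 (k=8): L=214 R=232
Round 5 (k=41): L=232 R=249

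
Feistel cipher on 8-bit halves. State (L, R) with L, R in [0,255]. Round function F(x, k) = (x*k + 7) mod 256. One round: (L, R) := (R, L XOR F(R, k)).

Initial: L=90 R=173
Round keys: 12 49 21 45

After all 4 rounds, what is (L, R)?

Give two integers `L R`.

Answer: 145 25

Derivation:
Round 1 (k=12): L=173 R=121
Round 2 (k=49): L=121 R=157
Round 3 (k=21): L=157 R=145
Round 4 (k=45): L=145 R=25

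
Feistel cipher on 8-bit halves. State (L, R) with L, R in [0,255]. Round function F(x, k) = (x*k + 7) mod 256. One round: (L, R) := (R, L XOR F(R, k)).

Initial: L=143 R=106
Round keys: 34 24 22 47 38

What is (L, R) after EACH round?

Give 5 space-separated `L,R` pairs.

Round 1 (k=34): L=106 R=148
Round 2 (k=24): L=148 R=141
Round 3 (k=22): L=141 R=177
Round 4 (k=47): L=177 R=11
Round 5 (k=38): L=11 R=24

Answer: 106,148 148,141 141,177 177,11 11,24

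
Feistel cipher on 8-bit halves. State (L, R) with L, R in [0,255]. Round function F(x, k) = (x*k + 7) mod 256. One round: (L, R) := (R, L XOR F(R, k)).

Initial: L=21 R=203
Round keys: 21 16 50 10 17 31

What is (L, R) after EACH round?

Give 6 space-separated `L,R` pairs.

Answer: 203,187 187,124 124,132 132,83 83,14 14,234

Derivation:
Round 1 (k=21): L=203 R=187
Round 2 (k=16): L=187 R=124
Round 3 (k=50): L=124 R=132
Round 4 (k=10): L=132 R=83
Round 5 (k=17): L=83 R=14
Round 6 (k=31): L=14 R=234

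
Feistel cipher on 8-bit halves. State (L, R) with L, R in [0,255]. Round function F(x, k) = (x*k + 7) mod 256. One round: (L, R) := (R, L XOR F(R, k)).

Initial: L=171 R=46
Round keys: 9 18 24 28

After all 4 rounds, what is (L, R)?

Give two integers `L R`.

Answer: 49 78

Derivation:
Round 1 (k=9): L=46 R=14
Round 2 (k=18): L=14 R=45
Round 3 (k=24): L=45 R=49
Round 4 (k=28): L=49 R=78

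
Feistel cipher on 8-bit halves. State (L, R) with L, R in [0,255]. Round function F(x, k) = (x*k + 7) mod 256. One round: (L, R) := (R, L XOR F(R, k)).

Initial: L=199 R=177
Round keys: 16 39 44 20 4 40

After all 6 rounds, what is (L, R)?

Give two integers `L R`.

Answer: 4 210

Derivation:
Round 1 (k=16): L=177 R=208
Round 2 (k=39): L=208 R=6
Round 3 (k=44): L=6 R=223
Round 4 (k=20): L=223 R=117
Round 5 (k=4): L=117 R=4
Round 6 (k=40): L=4 R=210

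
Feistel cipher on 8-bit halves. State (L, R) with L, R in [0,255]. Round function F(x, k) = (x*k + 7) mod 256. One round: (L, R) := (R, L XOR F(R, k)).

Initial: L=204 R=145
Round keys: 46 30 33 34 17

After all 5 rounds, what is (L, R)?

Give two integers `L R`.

Answer: 79 244

Derivation:
Round 1 (k=46): L=145 R=217
Round 2 (k=30): L=217 R=228
Round 3 (k=33): L=228 R=178
Round 4 (k=34): L=178 R=79
Round 5 (k=17): L=79 R=244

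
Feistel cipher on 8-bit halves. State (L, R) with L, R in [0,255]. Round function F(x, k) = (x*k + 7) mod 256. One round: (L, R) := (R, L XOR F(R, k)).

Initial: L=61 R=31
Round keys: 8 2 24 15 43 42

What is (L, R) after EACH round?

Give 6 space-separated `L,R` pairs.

Round 1 (k=8): L=31 R=194
Round 2 (k=2): L=194 R=148
Round 3 (k=24): L=148 R=37
Round 4 (k=15): L=37 R=166
Round 5 (k=43): L=166 R=204
Round 6 (k=42): L=204 R=217

Answer: 31,194 194,148 148,37 37,166 166,204 204,217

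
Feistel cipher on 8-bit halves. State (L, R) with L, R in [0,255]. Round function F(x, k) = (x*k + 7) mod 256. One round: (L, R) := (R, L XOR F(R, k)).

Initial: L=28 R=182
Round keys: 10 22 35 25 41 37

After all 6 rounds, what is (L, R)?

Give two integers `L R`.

Round 1 (k=10): L=182 R=63
Round 2 (k=22): L=63 R=199
Round 3 (k=35): L=199 R=3
Round 4 (k=25): L=3 R=149
Round 5 (k=41): L=149 R=231
Round 6 (k=37): L=231 R=255

Answer: 231 255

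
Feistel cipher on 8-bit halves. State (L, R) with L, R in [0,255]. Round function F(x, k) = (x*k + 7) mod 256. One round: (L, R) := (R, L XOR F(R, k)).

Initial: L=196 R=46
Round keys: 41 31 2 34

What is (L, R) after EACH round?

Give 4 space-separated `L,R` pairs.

Round 1 (k=41): L=46 R=161
Round 2 (k=31): L=161 R=168
Round 3 (k=2): L=168 R=246
Round 4 (k=34): L=246 R=27

Answer: 46,161 161,168 168,246 246,27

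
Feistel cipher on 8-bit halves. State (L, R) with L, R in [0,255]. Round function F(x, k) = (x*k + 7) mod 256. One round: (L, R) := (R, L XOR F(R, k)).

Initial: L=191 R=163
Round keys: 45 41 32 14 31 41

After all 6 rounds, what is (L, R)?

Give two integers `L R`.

Round 1 (k=45): L=163 R=17
Round 2 (k=41): L=17 R=99
Round 3 (k=32): L=99 R=118
Round 4 (k=14): L=118 R=24
Round 5 (k=31): L=24 R=153
Round 6 (k=41): L=153 R=144

Answer: 153 144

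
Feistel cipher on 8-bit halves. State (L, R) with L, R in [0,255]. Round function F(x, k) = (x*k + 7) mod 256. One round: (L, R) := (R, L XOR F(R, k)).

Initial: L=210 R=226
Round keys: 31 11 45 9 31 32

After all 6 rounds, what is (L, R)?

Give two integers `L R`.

Round 1 (k=31): L=226 R=183
Round 2 (k=11): L=183 R=6
Round 3 (k=45): L=6 R=162
Round 4 (k=9): L=162 R=191
Round 5 (k=31): L=191 R=138
Round 6 (k=32): L=138 R=248

Answer: 138 248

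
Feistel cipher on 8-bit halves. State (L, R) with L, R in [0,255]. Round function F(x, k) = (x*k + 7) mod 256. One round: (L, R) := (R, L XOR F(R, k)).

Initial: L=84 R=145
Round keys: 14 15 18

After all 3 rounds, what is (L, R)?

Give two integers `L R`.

Round 1 (k=14): L=145 R=161
Round 2 (k=15): L=161 R=231
Round 3 (k=18): L=231 R=228

Answer: 231 228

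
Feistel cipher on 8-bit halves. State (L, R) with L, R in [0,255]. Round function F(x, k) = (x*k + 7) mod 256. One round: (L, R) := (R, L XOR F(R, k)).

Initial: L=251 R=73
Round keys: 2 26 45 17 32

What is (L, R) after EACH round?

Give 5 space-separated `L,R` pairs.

Answer: 73,98 98,178 178,51 51,216 216,52

Derivation:
Round 1 (k=2): L=73 R=98
Round 2 (k=26): L=98 R=178
Round 3 (k=45): L=178 R=51
Round 4 (k=17): L=51 R=216
Round 5 (k=32): L=216 R=52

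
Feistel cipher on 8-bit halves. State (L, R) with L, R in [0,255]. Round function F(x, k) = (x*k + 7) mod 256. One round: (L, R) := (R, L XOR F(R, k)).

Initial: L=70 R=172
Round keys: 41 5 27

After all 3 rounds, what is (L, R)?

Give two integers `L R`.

Round 1 (k=41): L=172 R=213
Round 2 (k=5): L=213 R=156
Round 3 (k=27): L=156 R=174

Answer: 156 174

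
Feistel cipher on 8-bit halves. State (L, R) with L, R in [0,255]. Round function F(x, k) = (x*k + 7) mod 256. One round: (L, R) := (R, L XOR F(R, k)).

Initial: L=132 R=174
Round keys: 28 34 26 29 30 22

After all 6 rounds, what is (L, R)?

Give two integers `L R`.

Round 1 (k=28): L=174 R=139
Round 2 (k=34): L=139 R=211
Round 3 (k=26): L=211 R=254
Round 4 (k=29): L=254 R=30
Round 5 (k=30): L=30 R=117
Round 6 (k=22): L=117 R=11

Answer: 117 11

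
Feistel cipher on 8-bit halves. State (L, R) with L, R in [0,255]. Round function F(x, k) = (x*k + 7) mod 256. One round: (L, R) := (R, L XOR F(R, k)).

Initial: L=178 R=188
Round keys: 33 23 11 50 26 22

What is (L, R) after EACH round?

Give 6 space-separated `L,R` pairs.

Round 1 (k=33): L=188 R=241
Round 2 (k=23): L=241 R=18
Round 3 (k=11): L=18 R=60
Round 4 (k=50): L=60 R=173
Round 5 (k=26): L=173 R=165
Round 6 (k=22): L=165 R=152

Answer: 188,241 241,18 18,60 60,173 173,165 165,152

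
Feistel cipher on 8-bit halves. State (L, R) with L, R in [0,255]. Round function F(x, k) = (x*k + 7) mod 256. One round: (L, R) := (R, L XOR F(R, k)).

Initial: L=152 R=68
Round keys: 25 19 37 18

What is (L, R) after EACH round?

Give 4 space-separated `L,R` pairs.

Round 1 (k=25): L=68 R=51
Round 2 (k=19): L=51 R=148
Round 3 (k=37): L=148 R=88
Round 4 (k=18): L=88 R=163

Answer: 68,51 51,148 148,88 88,163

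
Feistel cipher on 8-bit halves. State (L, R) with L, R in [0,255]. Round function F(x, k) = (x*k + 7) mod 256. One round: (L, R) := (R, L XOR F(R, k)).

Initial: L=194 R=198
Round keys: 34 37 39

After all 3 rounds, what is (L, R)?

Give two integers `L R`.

Round 1 (k=34): L=198 R=145
Round 2 (k=37): L=145 R=58
Round 3 (k=39): L=58 R=76

Answer: 58 76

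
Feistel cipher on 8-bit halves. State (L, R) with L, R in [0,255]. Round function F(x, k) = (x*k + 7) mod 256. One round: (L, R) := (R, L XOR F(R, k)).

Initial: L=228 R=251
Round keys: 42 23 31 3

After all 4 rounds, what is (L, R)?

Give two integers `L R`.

Answer: 163 197

Derivation:
Round 1 (k=42): L=251 R=209
Round 2 (k=23): L=209 R=53
Round 3 (k=31): L=53 R=163
Round 4 (k=3): L=163 R=197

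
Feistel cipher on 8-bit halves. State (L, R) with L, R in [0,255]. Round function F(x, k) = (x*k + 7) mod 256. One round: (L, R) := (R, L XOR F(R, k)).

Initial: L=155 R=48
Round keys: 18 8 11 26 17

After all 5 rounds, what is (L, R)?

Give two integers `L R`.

Answer: 96 223

Derivation:
Round 1 (k=18): L=48 R=252
Round 2 (k=8): L=252 R=215
Round 3 (k=11): L=215 R=184
Round 4 (k=26): L=184 R=96
Round 5 (k=17): L=96 R=223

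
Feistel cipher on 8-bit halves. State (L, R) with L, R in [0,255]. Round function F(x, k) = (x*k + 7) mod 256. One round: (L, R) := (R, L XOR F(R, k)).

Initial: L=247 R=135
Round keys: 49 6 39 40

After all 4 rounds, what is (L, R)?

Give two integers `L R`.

Round 1 (k=49): L=135 R=41
Round 2 (k=6): L=41 R=122
Round 3 (k=39): L=122 R=180
Round 4 (k=40): L=180 R=93

Answer: 180 93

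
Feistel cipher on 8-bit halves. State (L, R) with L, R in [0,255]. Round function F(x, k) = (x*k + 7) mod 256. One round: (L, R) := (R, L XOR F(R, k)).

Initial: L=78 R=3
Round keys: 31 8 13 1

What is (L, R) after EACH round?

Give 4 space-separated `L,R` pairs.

Round 1 (k=31): L=3 R=42
Round 2 (k=8): L=42 R=84
Round 3 (k=13): L=84 R=97
Round 4 (k=1): L=97 R=60

Answer: 3,42 42,84 84,97 97,60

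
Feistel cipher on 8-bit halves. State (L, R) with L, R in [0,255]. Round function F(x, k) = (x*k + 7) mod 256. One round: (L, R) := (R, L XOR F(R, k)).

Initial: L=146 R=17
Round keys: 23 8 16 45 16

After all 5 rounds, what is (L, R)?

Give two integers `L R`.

Answer: 80 124

Derivation:
Round 1 (k=23): L=17 R=28
Round 2 (k=8): L=28 R=246
Round 3 (k=16): L=246 R=123
Round 4 (k=45): L=123 R=80
Round 5 (k=16): L=80 R=124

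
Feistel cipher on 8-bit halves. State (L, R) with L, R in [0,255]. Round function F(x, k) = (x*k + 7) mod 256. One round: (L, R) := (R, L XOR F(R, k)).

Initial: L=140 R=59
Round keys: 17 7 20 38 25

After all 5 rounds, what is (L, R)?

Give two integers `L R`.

Round 1 (k=17): L=59 R=126
Round 2 (k=7): L=126 R=66
Round 3 (k=20): L=66 R=81
Round 4 (k=38): L=81 R=79
Round 5 (k=25): L=79 R=239

Answer: 79 239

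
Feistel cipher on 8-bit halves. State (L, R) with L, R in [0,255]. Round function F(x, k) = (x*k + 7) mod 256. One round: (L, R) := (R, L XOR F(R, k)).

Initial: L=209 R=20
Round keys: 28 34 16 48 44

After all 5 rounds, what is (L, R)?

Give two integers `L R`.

Answer: 176 214

Derivation:
Round 1 (k=28): L=20 R=230
Round 2 (k=34): L=230 R=135
Round 3 (k=16): L=135 R=145
Round 4 (k=48): L=145 R=176
Round 5 (k=44): L=176 R=214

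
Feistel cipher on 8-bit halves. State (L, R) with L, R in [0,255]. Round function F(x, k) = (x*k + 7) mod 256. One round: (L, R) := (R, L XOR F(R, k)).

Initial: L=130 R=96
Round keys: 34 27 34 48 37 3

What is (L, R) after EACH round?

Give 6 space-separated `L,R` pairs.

Answer: 96,69 69,46 46,102 102,9 9,50 50,148

Derivation:
Round 1 (k=34): L=96 R=69
Round 2 (k=27): L=69 R=46
Round 3 (k=34): L=46 R=102
Round 4 (k=48): L=102 R=9
Round 5 (k=37): L=9 R=50
Round 6 (k=3): L=50 R=148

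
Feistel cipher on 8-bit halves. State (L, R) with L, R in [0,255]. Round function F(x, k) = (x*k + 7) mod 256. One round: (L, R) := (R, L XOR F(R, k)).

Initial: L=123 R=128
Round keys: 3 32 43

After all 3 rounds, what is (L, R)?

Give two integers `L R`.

Answer: 7 200

Derivation:
Round 1 (k=3): L=128 R=252
Round 2 (k=32): L=252 R=7
Round 3 (k=43): L=7 R=200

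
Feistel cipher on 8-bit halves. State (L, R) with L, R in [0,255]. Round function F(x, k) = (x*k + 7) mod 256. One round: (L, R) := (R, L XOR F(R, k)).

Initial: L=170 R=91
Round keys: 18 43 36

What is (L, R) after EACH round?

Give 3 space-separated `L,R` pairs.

Round 1 (k=18): L=91 R=199
Round 2 (k=43): L=199 R=47
Round 3 (k=36): L=47 R=100

Answer: 91,199 199,47 47,100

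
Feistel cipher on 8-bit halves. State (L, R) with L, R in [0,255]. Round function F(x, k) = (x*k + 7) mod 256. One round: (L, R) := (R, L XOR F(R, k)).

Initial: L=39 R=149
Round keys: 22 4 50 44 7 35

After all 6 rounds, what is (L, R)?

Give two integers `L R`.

Round 1 (k=22): L=149 R=242
Round 2 (k=4): L=242 R=90
Round 3 (k=50): L=90 R=105
Round 4 (k=44): L=105 R=73
Round 5 (k=7): L=73 R=111
Round 6 (k=35): L=111 R=125

Answer: 111 125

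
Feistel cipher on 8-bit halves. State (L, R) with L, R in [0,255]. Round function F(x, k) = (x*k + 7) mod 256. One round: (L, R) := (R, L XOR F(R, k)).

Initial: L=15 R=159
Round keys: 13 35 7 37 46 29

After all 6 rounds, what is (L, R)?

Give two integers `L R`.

Round 1 (k=13): L=159 R=21
Round 2 (k=35): L=21 R=121
Round 3 (k=7): L=121 R=67
Round 4 (k=37): L=67 R=207
Round 5 (k=46): L=207 R=122
Round 6 (k=29): L=122 R=22

Answer: 122 22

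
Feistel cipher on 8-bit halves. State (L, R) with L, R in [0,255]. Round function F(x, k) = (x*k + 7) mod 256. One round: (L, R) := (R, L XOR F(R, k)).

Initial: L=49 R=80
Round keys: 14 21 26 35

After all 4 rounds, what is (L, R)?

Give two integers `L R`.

Answer: 95 65

Derivation:
Round 1 (k=14): L=80 R=86
Round 2 (k=21): L=86 R=69
Round 3 (k=26): L=69 R=95
Round 4 (k=35): L=95 R=65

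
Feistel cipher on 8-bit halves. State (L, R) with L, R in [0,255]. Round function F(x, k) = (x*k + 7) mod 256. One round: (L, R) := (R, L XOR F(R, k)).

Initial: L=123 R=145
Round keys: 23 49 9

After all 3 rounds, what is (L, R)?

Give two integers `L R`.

Answer: 253 153

Derivation:
Round 1 (k=23): L=145 R=117
Round 2 (k=49): L=117 R=253
Round 3 (k=9): L=253 R=153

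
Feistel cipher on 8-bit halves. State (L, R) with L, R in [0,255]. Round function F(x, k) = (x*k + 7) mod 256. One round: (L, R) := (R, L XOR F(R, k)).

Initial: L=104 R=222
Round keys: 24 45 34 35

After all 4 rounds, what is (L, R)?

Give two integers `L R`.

Round 1 (k=24): L=222 R=191
Round 2 (k=45): L=191 R=68
Round 3 (k=34): L=68 R=176
Round 4 (k=35): L=176 R=83

Answer: 176 83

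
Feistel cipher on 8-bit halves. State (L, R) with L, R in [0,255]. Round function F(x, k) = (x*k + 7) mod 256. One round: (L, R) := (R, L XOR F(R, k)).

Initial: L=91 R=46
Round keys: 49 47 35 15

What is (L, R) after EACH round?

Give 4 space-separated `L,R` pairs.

Round 1 (k=49): L=46 R=142
Round 2 (k=47): L=142 R=55
Round 3 (k=35): L=55 R=2
Round 4 (k=15): L=2 R=18

Answer: 46,142 142,55 55,2 2,18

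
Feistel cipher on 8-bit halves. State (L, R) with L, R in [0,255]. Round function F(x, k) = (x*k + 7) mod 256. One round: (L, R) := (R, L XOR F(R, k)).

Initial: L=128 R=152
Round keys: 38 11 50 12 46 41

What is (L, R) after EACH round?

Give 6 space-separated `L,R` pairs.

Answer: 152,23 23,156 156,104 104,123 123,73 73,195

Derivation:
Round 1 (k=38): L=152 R=23
Round 2 (k=11): L=23 R=156
Round 3 (k=50): L=156 R=104
Round 4 (k=12): L=104 R=123
Round 5 (k=46): L=123 R=73
Round 6 (k=41): L=73 R=195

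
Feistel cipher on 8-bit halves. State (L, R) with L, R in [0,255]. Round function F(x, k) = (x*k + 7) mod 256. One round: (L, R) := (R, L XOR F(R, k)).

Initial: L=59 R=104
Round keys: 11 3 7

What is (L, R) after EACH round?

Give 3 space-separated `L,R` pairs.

Round 1 (k=11): L=104 R=68
Round 2 (k=3): L=68 R=187
Round 3 (k=7): L=187 R=96

Answer: 104,68 68,187 187,96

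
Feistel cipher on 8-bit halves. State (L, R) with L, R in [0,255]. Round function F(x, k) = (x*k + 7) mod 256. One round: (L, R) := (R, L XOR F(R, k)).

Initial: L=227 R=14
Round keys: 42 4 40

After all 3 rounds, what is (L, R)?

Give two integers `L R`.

Round 1 (k=42): L=14 R=176
Round 2 (k=4): L=176 R=201
Round 3 (k=40): L=201 R=223

Answer: 201 223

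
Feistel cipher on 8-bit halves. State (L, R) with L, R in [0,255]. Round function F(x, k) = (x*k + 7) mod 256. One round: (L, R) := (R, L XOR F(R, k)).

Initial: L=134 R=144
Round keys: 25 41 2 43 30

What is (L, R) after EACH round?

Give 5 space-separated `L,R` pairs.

Round 1 (k=25): L=144 R=145
Round 2 (k=41): L=145 R=208
Round 3 (k=2): L=208 R=54
Round 4 (k=43): L=54 R=201
Round 5 (k=30): L=201 R=163

Answer: 144,145 145,208 208,54 54,201 201,163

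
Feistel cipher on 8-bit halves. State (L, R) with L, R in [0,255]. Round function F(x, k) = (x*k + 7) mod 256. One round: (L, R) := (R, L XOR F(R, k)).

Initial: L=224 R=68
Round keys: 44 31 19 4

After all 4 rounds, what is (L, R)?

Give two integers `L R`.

Round 1 (k=44): L=68 R=87
Round 2 (k=31): L=87 R=212
Round 3 (k=19): L=212 R=148
Round 4 (k=4): L=148 R=131

Answer: 148 131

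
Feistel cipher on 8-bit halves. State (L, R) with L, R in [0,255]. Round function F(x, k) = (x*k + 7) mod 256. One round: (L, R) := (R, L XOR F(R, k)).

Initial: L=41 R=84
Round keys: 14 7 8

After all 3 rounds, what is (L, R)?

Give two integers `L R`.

Answer: 85 25

Derivation:
Round 1 (k=14): L=84 R=182
Round 2 (k=7): L=182 R=85
Round 3 (k=8): L=85 R=25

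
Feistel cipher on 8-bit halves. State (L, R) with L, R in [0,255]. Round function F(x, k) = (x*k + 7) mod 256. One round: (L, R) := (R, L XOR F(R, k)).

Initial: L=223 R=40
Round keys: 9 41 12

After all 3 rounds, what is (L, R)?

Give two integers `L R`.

Round 1 (k=9): L=40 R=176
Round 2 (k=41): L=176 R=31
Round 3 (k=12): L=31 R=203

Answer: 31 203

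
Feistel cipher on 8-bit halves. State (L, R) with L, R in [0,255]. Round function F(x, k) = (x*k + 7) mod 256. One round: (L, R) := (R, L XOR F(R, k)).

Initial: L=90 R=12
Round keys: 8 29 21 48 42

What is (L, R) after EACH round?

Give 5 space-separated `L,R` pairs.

Round 1 (k=8): L=12 R=61
Round 2 (k=29): L=61 R=252
Round 3 (k=21): L=252 R=142
Round 4 (k=48): L=142 R=91
Round 5 (k=42): L=91 R=123

Answer: 12,61 61,252 252,142 142,91 91,123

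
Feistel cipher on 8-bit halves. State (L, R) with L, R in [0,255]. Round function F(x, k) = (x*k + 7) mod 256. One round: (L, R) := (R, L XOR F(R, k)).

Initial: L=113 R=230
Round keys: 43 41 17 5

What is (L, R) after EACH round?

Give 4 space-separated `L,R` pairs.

Round 1 (k=43): L=230 R=216
Round 2 (k=41): L=216 R=121
Round 3 (k=17): L=121 R=200
Round 4 (k=5): L=200 R=150

Answer: 230,216 216,121 121,200 200,150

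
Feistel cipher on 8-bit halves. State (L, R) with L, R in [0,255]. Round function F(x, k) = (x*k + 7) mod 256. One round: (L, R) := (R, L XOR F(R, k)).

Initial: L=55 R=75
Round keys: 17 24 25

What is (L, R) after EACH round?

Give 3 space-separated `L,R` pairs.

Round 1 (k=17): L=75 R=53
Round 2 (k=24): L=53 R=180
Round 3 (k=25): L=180 R=174

Answer: 75,53 53,180 180,174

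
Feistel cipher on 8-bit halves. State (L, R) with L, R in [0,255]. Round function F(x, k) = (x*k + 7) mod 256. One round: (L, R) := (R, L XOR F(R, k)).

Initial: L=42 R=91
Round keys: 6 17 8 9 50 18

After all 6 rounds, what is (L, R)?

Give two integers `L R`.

Round 1 (k=6): L=91 R=3
Round 2 (k=17): L=3 R=97
Round 3 (k=8): L=97 R=12
Round 4 (k=9): L=12 R=18
Round 5 (k=50): L=18 R=135
Round 6 (k=18): L=135 R=151

Answer: 135 151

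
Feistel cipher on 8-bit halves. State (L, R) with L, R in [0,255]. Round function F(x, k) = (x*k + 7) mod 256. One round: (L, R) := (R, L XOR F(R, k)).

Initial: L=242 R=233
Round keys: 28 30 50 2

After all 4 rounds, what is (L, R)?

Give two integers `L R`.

Answer: 238 79

Derivation:
Round 1 (k=28): L=233 R=113
Round 2 (k=30): L=113 R=172
Round 3 (k=50): L=172 R=238
Round 4 (k=2): L=238 R=79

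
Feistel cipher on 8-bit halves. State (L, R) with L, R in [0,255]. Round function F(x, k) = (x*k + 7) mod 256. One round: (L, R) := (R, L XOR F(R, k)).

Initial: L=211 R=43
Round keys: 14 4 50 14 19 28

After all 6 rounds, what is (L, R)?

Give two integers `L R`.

Round 1 (k=14): L=43 R=178
Round 2 (k=4): L=178 R=228
Round 3 (k=50): L=228 R=61
Round 4 (k=14): L=61 R=185
Round 5 (k=19): L=185 R=255
Round 6 (k=28): L=255 R=82

Answer: 255 82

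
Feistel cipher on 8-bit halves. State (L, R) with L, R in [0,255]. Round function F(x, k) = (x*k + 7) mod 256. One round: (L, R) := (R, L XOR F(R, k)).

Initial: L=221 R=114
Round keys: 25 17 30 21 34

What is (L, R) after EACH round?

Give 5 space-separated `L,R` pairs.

Answer: 114,244 244,73 73,97 97,181 181,112

Derivation:
Round 1 (k=25): L=114 R=244
Round 2 (k=17): L=244 R=73
Round 3 (k=30): L=73 R=97
Round 4 (k=21): L=97 R=181
Round 5 (k=34): L=181 R=112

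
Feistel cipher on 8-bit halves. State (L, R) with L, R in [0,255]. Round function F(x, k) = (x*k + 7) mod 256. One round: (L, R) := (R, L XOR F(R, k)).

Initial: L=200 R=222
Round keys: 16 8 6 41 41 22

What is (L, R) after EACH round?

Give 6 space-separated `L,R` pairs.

Round 1 (k=16): L=222 R=47
Round 2 (k=8): L=47 R=161
Round 3 (k=6): L=161 R=226
Round 4 (k=41): L=226 R=152
Round 5 (k=41): L=152 R=189
Round 6 (k=22): L=189 R=221

Answer: 222,47 47,161 161,226 226,152 152,189 189,221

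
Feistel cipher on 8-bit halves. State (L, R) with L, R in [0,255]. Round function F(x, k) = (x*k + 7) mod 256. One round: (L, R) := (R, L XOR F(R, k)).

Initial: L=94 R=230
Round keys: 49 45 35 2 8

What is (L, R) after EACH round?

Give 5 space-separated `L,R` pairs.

Round 1 (k=49): L=230 R=83
Round 2 (k=45): L=83 R=120
Round 3 (k=35): L=120 R=60
Round 4 (k=2): L=60 R=7
Round 5 (k=8): L=7 R=3

Answer: 230,83 83,120 120,60 60,7 7,3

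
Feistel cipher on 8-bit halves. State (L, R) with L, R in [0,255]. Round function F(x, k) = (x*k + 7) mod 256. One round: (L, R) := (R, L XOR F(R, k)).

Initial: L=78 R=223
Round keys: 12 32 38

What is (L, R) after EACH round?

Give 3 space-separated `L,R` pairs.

Round 1 (k=12): L=223 R=53
Round 2 (k=32): L=53 R=120
Round 3 (k=38): L=120 R=226

Answer: 223,53 53,120 120,226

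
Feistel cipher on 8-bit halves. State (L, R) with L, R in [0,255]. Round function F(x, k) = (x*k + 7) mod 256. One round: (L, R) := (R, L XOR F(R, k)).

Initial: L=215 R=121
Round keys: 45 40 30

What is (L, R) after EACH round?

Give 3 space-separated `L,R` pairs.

Answer: 121,155 155,70 70,160

Derivation:
Round 1 (k=45): L=121 R=155
Round 2 (k=40): L=155 R=70
Round 3 (k=30): L=70 R=160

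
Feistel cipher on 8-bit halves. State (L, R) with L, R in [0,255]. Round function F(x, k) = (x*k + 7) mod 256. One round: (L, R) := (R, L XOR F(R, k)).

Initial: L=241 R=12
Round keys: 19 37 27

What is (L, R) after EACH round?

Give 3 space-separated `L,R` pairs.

Round 1 (k=19): L=12 R=26
Round 2 (k=37): L=26 R=197
Round 3 (k=27): L=197 R=212

Answer: 12,26 26,197 197,212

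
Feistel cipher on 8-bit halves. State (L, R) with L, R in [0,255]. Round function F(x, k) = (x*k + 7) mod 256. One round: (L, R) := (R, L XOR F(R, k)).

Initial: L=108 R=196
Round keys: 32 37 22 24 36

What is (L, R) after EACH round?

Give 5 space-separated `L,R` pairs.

Answer: 196,235 235,58 58,232 232,253 253,115

Derivation:
Round 1 (k=32): L=196 R=235
Round 2 (k=37): L=235 R=58
Round 3 (k=22): L=58 R=232
Round 4 (k=24): L=232 R=253
Round 5 (k=36): L=253 R=115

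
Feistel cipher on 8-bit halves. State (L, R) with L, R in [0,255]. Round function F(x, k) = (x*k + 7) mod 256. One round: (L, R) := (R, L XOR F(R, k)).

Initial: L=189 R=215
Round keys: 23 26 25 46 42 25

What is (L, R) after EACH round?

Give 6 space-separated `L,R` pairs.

Round 1 (k=23): L=215 R=229
Round 2 (k=26): L=229 R=158
Round 3 (k=25): L=158 R=144
Round 4 (k=46): L=144 R=121
Round 5 (k=42): L=121 R=113
Round 6 (k=25): L=113 R=105

Answer: 215,229 229,158 158,144 144,121 121,113 113,105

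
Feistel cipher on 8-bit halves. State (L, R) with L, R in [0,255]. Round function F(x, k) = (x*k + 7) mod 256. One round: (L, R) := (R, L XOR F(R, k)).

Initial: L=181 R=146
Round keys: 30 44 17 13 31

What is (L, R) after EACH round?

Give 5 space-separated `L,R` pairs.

Answer: 146,150 150,93 93,162 162,28 28,201

Derivation:
Round 1 (k=30): L=146 R=150
Round 2 (k=44): L=150 R=93
Round 3 (k=17): L=93 R=162
Round 4 (k=13): L=162 R=28
Round 5 (k=31): L=28 R=201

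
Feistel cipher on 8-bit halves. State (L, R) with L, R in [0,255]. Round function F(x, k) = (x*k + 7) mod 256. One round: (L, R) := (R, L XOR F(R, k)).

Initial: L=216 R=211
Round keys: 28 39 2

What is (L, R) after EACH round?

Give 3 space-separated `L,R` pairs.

Round 1 (k=28): L=211 R=195
Round 2 (k=39): L=195 R=111
Round 3 (k=2): L=111 R=38

Answer: 211,195 195,111 111,38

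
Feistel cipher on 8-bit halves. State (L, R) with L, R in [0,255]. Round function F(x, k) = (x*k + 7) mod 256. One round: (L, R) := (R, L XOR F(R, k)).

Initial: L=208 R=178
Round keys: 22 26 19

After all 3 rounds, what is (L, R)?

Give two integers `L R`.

Round 1 (k=22): L=178 R=131
Round 2 (k=26): L=131 R=231
Round 3 (k=19): L=231 R=175

Answer: 231 175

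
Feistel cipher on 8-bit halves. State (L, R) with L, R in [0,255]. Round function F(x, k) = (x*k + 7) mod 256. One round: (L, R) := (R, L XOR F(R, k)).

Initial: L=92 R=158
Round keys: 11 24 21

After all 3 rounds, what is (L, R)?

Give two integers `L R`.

Answer: 161 177

Derivation:
Round 1 (k=11): L=158 R=141
Round 2 (k=24): L=141 R=161
Round 3 (k=21): L=161 R=177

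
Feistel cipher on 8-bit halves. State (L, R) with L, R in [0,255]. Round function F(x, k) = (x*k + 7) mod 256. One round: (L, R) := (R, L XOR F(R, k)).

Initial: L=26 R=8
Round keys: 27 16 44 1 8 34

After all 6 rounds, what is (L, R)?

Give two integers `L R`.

Round 1 (k=27): L=8 R=197
Round 2 (k=16): L=197 R=95
Round 3 (k=44): L=95 R=158
Round 4 (k=1): L=158 R=250
Round 5 (k=8): L=250 R=73
Round 6 (k=34): L=73 R=67

Answer: 73 67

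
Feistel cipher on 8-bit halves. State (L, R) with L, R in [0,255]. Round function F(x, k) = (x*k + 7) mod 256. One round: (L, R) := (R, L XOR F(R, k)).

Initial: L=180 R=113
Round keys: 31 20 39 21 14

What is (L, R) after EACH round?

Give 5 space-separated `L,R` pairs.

Answer: 113,2 2,94 94,91 91,32 32,156

Derivation:
Round 1 (k=31): L=113 R=2
Round 2 (k=20): L=2 R=94
Round 3 (k=39): L=94 R=91
Round 4 (k=21): L=91 R=32
Round 5 (k=14): L=32 R=156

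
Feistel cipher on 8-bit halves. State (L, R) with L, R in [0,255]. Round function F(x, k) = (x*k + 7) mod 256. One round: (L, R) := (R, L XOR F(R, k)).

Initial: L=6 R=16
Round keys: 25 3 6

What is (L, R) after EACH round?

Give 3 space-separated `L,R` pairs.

Answer: 16,145 145,170 170,146

Derivation:
Round 1 (k=25): L=16 R=145
Round 2 (k=3): L=145 R=170
Round 3 (k=6): L=170 R=146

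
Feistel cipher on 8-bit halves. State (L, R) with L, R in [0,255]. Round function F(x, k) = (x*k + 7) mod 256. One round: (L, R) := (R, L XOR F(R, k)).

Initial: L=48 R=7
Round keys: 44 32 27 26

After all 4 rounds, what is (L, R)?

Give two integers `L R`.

Answer: 44 31

Derivation:
Round 1 (k=44): L=7 R=11
Round 2 (k=32): L=11 R=96
Round 3 (k=27): L=96 R=44
Round 4 (k=26): L=44 R=31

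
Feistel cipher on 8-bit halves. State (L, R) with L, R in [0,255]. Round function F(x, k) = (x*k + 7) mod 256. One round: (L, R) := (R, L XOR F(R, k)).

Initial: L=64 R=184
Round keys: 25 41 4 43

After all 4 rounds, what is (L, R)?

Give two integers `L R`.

Answer: 32 65

Derivation:
Round 1 (k=25): L=184 R=191
Round 2 (k=41): L=191 R=38
Round 3 (k=4): L=38 R=32
Round 4 (k=43): L=32 R=65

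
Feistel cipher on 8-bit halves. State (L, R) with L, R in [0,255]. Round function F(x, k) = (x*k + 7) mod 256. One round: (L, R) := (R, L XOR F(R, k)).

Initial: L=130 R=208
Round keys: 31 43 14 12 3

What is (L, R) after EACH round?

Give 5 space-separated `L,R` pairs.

Round 1 (k=31): L=208 R=181
Round 2 (k=43): L=181 R=190
Round 3 (k=14): L=190 R=222
Round 4 (k=12): L=222 R=209
Round 5 (k=3): L=209 R=164

Answer: 208,181 181,190 190,222 222,209 209,164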